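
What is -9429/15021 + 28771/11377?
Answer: 108298486/56964639 ≈ 1.9012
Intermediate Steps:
-9429/15021 + 28771/11377 = -9429*1/15021 + 28771*(1/11377) = -3143/5007 + 28771/11377 = 108298486/56964639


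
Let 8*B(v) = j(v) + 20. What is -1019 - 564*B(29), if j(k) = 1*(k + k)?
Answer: -6518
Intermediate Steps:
j(k) = 2*k (j(k) = 1*(2*k) = 2*k)
B(v) = 5/2 + v/4 (B(v) = (2*v + 20)/8 = (20 + 2*v)/8 = 5/2 + v/4)
-1019 - 564*B(29) = -1019 - 564*(5/2 + (1/4)*29) = -1019 - 564*(5/2 + 29/4) = -1019 - 564*39/4 = -1019 - 5499 = -6518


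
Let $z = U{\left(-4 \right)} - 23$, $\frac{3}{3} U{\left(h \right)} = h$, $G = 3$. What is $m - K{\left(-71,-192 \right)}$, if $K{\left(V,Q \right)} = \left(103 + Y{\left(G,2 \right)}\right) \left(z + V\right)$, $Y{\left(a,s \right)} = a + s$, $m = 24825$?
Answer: $35409$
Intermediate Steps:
$U{\left(h \right)} = h$
$z = -27$ ($z = -4 - 23 = -27$)
$K{\left(V,Q \right)} = -2916 + 108 V$ ($K{\left(V,Q \right)} = \left(103 + \left(3 + 2\right)\right) \left(-27 + V\right) = \left(103 + 5\right) \left(-27 + V\right) = 108 \left(-27 + V\right) = -2916 + 108 V$)
$m - K{\left(-71,-192 \right)} = 24825 - \left(-2916 + 108 \left(-71\right)\right) = 24825 - \left(-2916 - 7668\right) = 24825 - -10584 = 24825 + 10584 = 35409$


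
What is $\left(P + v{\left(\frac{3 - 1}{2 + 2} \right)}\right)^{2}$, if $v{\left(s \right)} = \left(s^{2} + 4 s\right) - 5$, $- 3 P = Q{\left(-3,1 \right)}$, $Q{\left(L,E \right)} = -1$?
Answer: $\frac{841}{144} \approx 5.8403$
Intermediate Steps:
$P = \frac{1}{3}$ ($P = \left(- \frac{1}{3}\right) \left(-1\right) = \frac{1}{3} \approx 0.33333$)
$v{\left(s \right)} = -5 + s^{2} + 4 s$
$\left(P + v{\left(\frac{3 - 1}{2 + 2} \right)}\right)^{2} = \left(\frac{1}{3} + \left(-5 + \left(\frac{3 - 1}{2 + 2}\right)^{2} + 4 \frac{3 - 1}{2 + 2}\right)\right)^{2} = \left(\frac{1}{3} + \left(-5 + \left(\frac{2}{4}\right)^{2} + 4 \cdot \frac{2}{4}\right)\right)^{2} = \left(\frac{1}{3} + \left(-5 + \left(2 \cdot \frac{1}{4}\right)^{2} + 4 \cdot 2 \cdot \frac{1}{4}\right)\right)^{2} = \left(\frac{1}{3} + \left(-5 + \left(\frac{1}{2}\right)^{2} + 4 \cdot \frac{1}{2}\right)\right)^{2} = \left(\frac{1}{3} + \left(-5 + \frac{1}{4} + 2\right)\right)^{2} = \left(\frac{1}{3} - \frac{11}{4}\right)^{2} = \left(- \frac{29}{12}\right)^{2} = \frac{841}{144}$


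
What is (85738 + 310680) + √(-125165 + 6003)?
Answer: 396418 + I*√119162 ≈ 3.9642e+5 + 345.2*I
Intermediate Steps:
(85738 + 310680) + √(-125165 + 6003) = 396418 + √(-119162) = 396418 + I*√119162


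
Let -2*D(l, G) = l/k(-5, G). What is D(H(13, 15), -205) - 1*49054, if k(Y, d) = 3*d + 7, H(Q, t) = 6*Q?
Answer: -29824793/608 ≈ -49054.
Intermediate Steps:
k(Y, d) = 7 + 3*d
D(l, G) = -l/(2*(7 + 3*G))
D(H(13, 15), -205) - 1*49054 = -6*13/(14 + 6*(-205)) - 1*49054 = -1*78/(14 - 1230) - 49054 = -1*78/(-1216) - 49054 = -1*78*(-1/1216) - 49054 = 39/608 - 49054 = -29824793/608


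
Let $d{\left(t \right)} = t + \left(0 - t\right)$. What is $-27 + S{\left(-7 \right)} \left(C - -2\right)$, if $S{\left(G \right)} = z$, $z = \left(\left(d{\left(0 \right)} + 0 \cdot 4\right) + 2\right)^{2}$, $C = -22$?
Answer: $-107$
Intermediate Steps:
$d{\left(t \right)} = 0$ ($d{\left(t \right)} = t - t = 0$)
$z = 4$ ($z = \left(\left(0 + 0 \cdot 4\right) + 2\right)^{2} = \left(\left(0 + 0\right) + 2\right)^{2} = \left(0 + 2\right)^{2} = 2^{2} = 4$)
$S{\left(G \right)} = 4$
$-27 + S{\left(-7 \right)} \left(C - -2\right) = -27 + 4 \left(-22 - -2\right) = -27 + 4 \left(-22 + 2\right) = -27 + 4 \left(-20\right) = -27 - 80 = -107$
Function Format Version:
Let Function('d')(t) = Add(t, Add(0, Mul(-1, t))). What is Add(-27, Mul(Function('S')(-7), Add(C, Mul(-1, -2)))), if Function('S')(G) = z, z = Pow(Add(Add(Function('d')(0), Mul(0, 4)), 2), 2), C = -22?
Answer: -107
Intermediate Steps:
Function('d')(t) = 0 (Function('d')(t) = Add(t, Mul(-1, t)) = 0)
z = 4 (z = Pow(Add(Add(0, Mul(0, 4)), 2), 2) = Pow(Add(Add(0, 0), 2), 2) = Pow(Add(0, 2), 2) = Pow(2, 2) = 4)
Function('S')(G) = 4
Add(-27, Mul(Function('S')(-7), Add(C, Mul(-1, -2)))) = Add(-27, Mul(4, Add(-22, Mul(-1, -2)))) = Add(-27, Mul(4, Add(-22, 2))) = Add(-27, Mul(4, -20)) = Add(-27, -80) = -107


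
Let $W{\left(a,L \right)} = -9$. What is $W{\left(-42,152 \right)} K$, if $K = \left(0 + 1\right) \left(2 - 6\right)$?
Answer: $36$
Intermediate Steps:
$K = -4$ ($K = 1 \left(-4\right) = -4$)
$W{\left(-42,152 \right)} K = \left(-9\right) \left(-4\right) = 36$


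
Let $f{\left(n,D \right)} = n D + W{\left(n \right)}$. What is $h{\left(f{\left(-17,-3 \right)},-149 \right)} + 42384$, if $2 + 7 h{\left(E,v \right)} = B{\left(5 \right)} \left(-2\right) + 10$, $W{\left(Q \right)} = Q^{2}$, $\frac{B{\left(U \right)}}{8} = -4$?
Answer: $\frac{296760}{7} \approx 42394.0$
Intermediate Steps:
$B{\left(U \right)} = -32$ ($B{\left(U \right)} = 8 \left(-4\right) = -32$)
$f{\left(n,D \right)} = n^{2} + D n$ ($f{\left(n,D \right)} = n D + n^{2} = D n + n^{2} = n^{2} + D n$)
$h{\left(E,v \right)} = \frac{72}{7}$ ($h{\left(E,v \right)} = - \frac{2}{7} + \frac{\left(-32\right) \left(-2\right) + 10}{7} = - \frac{2}{7} + \frac{64 + 10}{7} = - \frac{2}{7} + \frac{1}{7} \cdot 74 = - \frac{2}{7} + \frac{74}{7} = \frac{72}{7}$)
$h{\left(f{\left(-17,-3 \right)},-149 \right)} + 42384 = \frac{72}{7} + 42384 = \frac{296760}{7}$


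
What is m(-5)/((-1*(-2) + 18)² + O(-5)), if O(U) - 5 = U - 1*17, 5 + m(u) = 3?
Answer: -2/383 ≈ -0.0052219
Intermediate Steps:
m(u) = -2 (m(u) = -5 + 3 = -2)
O(U) = -12 + U (O(U) = 5 + (U - 1*17) = 5 + (U - 17) = 5 + (-17 + U) = -12 + U)
m(-5)/((-1*(-2) + 18)² + O(-5)) = -2/((-1*(-2) + 18)² + (-12 - 5)) = -2/((2 + 18)² - 17) = -2/(20² - 17) = -2/(400 - 17) = -2/383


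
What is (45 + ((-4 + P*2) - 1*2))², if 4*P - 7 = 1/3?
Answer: 16384/9 ≈ 1820.4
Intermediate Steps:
P = 11/6 (P = 7/4 + (¼)/3 = 7/4 + (¼)*(⅓) = 7/4 + 1/12 = 11/6 ≈ 1.8333)
(45 + ((-4 + P*2) - 1*2))² = (45 + ((-4 + (11/6)*2) - 1*2))² = (45 + ((-4 + 11/3) - 2))² = (45 + (-⅓ - 2))² = (45 - 7/3)² = (128/3)² = 16384/9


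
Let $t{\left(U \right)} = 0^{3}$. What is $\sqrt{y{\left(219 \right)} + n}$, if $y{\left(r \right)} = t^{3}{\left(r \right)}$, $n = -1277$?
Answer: $i \sqrt{1277} \approx 35.735 i$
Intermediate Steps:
$t{\left(U \right)} = 0$
$y{\left(r \right)} = 0$ ($y{\left(r \right)} = 0^{3} = 0$)
$\sqrt{y{\left(219 \right)} + n} = \sqrt{0 - 1277} = \sqrt{-1277} = i \sqrt{1277}$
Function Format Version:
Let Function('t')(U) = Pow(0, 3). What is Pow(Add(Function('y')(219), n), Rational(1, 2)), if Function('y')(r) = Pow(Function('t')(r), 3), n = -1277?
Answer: Mul(I, Pow(1277, Rational(1, 2))) ≈ Mul(35.735, I)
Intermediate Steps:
Function('t')(U) = 0
Function('y')(r) = 0 (Function('y')(r) = Pow(0, 3) = 0)
Pow(Add(Function('y')(219), n), Rational(1, 2)) = Pow(Add(0, -1277), Rational(1, 2)) = Pow(-1277, Rational(1, 2)) = Mul(I, Pow(1277, Rational(1, 2)))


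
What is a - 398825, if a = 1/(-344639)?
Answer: -137450649176/344639 ≈ -3.9883e+5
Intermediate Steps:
a = -1/344639 ≈ -2.9016e-6
a - 398825 = -1/344639 - 398825 = -137450649176/344639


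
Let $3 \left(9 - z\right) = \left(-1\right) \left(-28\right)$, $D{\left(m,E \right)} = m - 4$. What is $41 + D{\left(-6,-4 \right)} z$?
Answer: $\frac{133}{3} \approx 44.333$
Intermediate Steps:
$D{\left(m,E \right)} = -4 + m$
$z = - \frac{1}{3}$ ($z = 9 - \frac{\left(-1\right) \left(-28\right)}{3} = 9 - \frac{28}{3} = - \frac{1}{3} \approx -0.33333$)
$41 + D{\left(-6,-4 \right)} z = 41 + \left(-4 - 6\right) \left(- \frac{1}{3}\right) = 41 - - \frac{10}{3} = 41 + \frac{10}{3} = \frac{133}{3}$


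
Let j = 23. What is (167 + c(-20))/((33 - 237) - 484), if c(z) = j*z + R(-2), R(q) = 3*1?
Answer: 145/344 ≈ 0.42151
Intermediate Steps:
R(q) = 3
c(z) = 3 + 23*z (c(z) = 23*z + 3 = 3 + 23*z)
(167 + c(-20))/((33 - 237) - 484) = (167 + (3 + 23*(-20)))/((33 - 237) - 484) = (167 + (3 - 460))/(-204 - 484) = (167 - 457)/(-688) = -290*(-1/688) = 145/344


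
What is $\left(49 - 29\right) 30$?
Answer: $600$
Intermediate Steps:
$\left(49 - 29\right) 30 = 20 \cdot 30 = 600$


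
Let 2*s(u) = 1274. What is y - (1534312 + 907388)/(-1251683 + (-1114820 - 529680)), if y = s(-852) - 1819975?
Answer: -5269133345154/2896183 ≈ -1.8193e+6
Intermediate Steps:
s(u) = 637 (s(u) = (½)*1274 = 637)
y = -1819338 (y = 637 - 1819975 = -1819338)
y - (1534312 + 907388)/(-1251683 + (-1114820 - 529680)) = -1819338 - (1534312 + 907388)/(-1251683 + (-1114820 - 529680)) = -1819338 - 2441700/(-1251683 - 1644500) = -1819338 - 2441700/(-2896183) = -1819338 - 2441700*(-1)/2896183 = -1819338 - 1*(-2441700/2896183) = -1819338 + 2441700/2896183 = -5269133345154/2896183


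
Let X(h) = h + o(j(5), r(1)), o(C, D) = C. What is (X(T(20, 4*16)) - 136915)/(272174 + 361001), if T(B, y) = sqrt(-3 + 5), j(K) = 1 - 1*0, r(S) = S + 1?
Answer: -7206/33325 + sqrt(2)/633175 ≈ -0.21623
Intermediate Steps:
r(S) = 1 + S
j(K) = 1 (j(K) = 1 + 0 = 1)
T(B, y) = sqrt(2)
X(h) = 1 + h (X(h) = h + 1 = 1 + h)
(X(T(20, 4*16)) - 136915)/(272174 + 361001) = ((1 + sqrt(2)) - 136915)/(272174 + 361001) = (-136914 + sqrt(2))/633175 = (-136914 + sqrt(2))*(1/633175) = -7206/33325 + sqrt(2)/633175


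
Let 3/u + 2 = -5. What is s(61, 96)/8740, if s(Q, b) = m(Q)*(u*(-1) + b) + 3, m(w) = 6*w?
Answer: 247071/61180 ≈ 4.0384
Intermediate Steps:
u = -3/7 (u = 3/(-2 - 5) = 3/(-7) = 3*(-⅐) = -3/7 ≈ -0.42857)
s(Q, b) = 3 + 6*Q*(3/7 + b) (s(Q, b) = (6*Q)*(-3/7*(-1) + b) + 3 = (6*Q)*(3/7 + b) + 3 = 6*Q*(3/7 + b) + 3 = 3 + 6*Q*(3/7 + b))
s(61, 96)/8740 = (3 + (18/7)*61 + 6*61*96)/8740 = (3 + 1098/7 + 35136)*(1/8740) = (247071/7)*(1/8740) = 247071/61180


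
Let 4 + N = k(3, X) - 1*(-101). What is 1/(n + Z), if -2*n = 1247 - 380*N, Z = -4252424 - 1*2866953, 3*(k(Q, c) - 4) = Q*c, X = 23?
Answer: -2/14192881 ≈ -1.4092e-7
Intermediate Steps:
k(Q, c) = 4 + Q*c/3 (k(Q, c) = 4 + (Q*c)/3 = 4 + Q*c/3)
N = 124 (N = -4 + ((4 + (1/3)*3*23) - 1*(-101)) = -4 + ((4 + 23) + 101) = -4 + (27 + 101) = -4 + 128 = 124)
Z = -7119377 (Z = -4252424 - 2866953 = -7119377)
n = 45873/2 (n = -(1247 - 380*124)/2 = -(1247 - 47120)/2 = -1/2*(-45873) = 45873/2 ≈ 22937.)
1/(n + Z) = 1/(45873/2 - 7119377) = 1/(-14192881/2) = -2/14192881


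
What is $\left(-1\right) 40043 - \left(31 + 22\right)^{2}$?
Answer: $-42852$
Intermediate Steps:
$\left(-1\right) 40043 - \left(31 + 22\right)^{2} = -40043 - 53^{2} = -40043 - 2809 = -42852$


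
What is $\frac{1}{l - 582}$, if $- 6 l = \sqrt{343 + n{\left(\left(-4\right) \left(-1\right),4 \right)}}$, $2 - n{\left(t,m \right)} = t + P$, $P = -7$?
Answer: $- \frac{1746}{1016143} + \frac{\sqrt{87}}{1016143} \approx -0.0017091$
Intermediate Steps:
$n{\left(t,m \right)} = 9 - t$ ($n{\left(t,m \right)} = 2 - \left(t - 7\right) = 2 - \left(-7 + t\right) = 9 - t$)
$l = - \frac{\sqrt{87}}{3}$ ($l = - \frac{\sqrt{343 + \left(9 - \left(-4\right) \left(-1\right)\right)}}{6} = - \frac{\sqrt{343 + \left(9 - 4\right)}}{6} = - \frac{\sqrt{343 + 5}}{6} = - \frac{\sqrt{348}}{6} = - \frac{2 \sqrt{87}}{6} = - \frac{\sqrt{87}}{3} \approx -3.1091$)
$\frac{1}{l - 582} = \frac{1}{- \frac{\sqrt{87}}{3} - 582} = \frac{1}{-582 - \frac{\sqrt{87}}{3}}$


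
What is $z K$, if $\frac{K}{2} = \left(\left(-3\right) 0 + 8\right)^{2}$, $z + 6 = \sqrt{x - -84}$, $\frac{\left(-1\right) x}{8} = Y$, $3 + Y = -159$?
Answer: $-768 + 256 \sqrt{345} \approx 3987.0$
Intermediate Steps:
$Y = -162$ ($Y = -3 - 159 = -162$)
$x = 1296$ ($x = \left(-8\right) \left(-162\right) = 1296$)
$z = -6 + 2 \sqrt{345}$ ($z = -6 + \sqrt{1296 - -84} = -6 + \sqrt{1296 + 84} = -6 + \sqrt{1380} = -6 + 2 \sqrt{345} \approx 31.148$)
$K = 128$ ($K = 2 \left(\left(-3\right) 0 + 8\right)^{2} = 2 \left(0 + 8\right)^{2} = 2 \cdot 8^{2} = 2 \cdot 64 = 128$)
$z K = \left(-6 + 2 \sqrt{345}\right) 128 = -768 + 256 \sqrt{345}$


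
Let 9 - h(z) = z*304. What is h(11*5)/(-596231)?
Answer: 16711/596231 ≈ 0.028028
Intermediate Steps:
h(z) = 9 - 304*z (h(z) = 9 - z*304 = 9 - 304*z)
h(11*5)/(-596231) = (9 - 3344*5)/(-596231) = (9 - 304*55)*(-1/596231) = (9 - 16720)*(-1/596231) = -16711*(-1/596231) = 16711/596231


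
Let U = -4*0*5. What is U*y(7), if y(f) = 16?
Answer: 0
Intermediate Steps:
U = 0 (U = 0*5 = 0)
U*y(7) = 0*16 = 0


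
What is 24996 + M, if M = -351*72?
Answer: -276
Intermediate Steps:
M = -25272
24996 + M = 24996 - 25272 = -276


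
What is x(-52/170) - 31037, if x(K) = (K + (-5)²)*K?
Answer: -224296899/7225 ≈ -31045.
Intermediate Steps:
x(K) = K*(25 + K) (x(K) = (K + 25)*K = (25 + K)*K = K*(25 + K))
x(-52/170) - 31037 = (-52/170)*(25 - 52/170) - 31037 = (-52*1/170)*(25 - 52*1/170) - 31037 = -26*(25 - 26/85)/85 - 31037 = -26/85*2099/85 - 31037 = -54574/7225 - 31037 = -224296899/7225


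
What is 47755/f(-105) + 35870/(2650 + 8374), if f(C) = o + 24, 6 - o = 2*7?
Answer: 32939065/11024 ≈ 2987.9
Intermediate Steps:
o = -8 (o = 6 - 2*7 = 6 - 1*14 = 6 - 14 = -8)
f(C) = 16 (f(C) = -8 + 24 = 16)
47755/f(-105) + 35870/(2650 + 8374) = 47755/16 + 35870/(2650 + 8374) = 47755*(1/16) + 35870/11024 = 47755/16 + 35870*(1/11024) = 47755/16 + 17935/5512 = 32939065/11024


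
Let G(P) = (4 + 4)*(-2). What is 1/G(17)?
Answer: -1/16 ≈ -0.062500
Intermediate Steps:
G(P) = -16 (G(P) = 8*(-2) = -16)
1/G(17) = 1/(-16) = -1/16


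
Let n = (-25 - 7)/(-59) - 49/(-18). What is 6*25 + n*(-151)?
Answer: -364217/1062 ≈ -342.95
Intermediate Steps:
n = 3467/1062 (n = -32*(-1/59) - 49*(-1/18) = 32/59 + 49/18 = 3467/1062 ≈ 3.2646)
6*25 + n*(-151) = 6*25 + (3467/1062)*(-151) = 150 - 523517/1062 = -364217/1062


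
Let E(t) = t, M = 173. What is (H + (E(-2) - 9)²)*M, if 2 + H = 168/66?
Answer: 231301/11 ≈ 21027.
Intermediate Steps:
H = 6/11 (H = -2 + 168/66 = -2 + 168*(1/66) = -2 + 28/11 = 6/11 ≈ 0.54545)
(H + (E(-2) - 9)²)*M = (6/11 + (-2 - 9)²)*173 = (6/11 + (-11)²)*173 = (6/11 + 121)*173 = (1337/11)*173 = 231301/11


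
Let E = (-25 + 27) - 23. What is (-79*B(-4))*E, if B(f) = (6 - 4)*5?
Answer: 16590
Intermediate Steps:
B(f) = 10 (B(f) = 2*5 = 10)
E = -21 (E = 2 - 23 = -21)
(-79*B(-4))*E = -79*10*(-21) = -790*(-21) = 16590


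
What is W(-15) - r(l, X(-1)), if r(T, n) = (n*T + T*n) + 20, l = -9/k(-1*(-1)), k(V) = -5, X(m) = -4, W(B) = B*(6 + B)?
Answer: 647/5 ≈ 129.40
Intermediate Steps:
l = 9/5 (l = -9/(-5) = -9*(-1/5) = 9/5 ≈ 1.8000)
r(T, n) = 20 + 2*T*n (r(T, n) = (T*n + T*n) + 20 = 2*T*n + 20 = 20 + 2*T*n)
W(-15) - r(l, X(-1)) = -15*(6 - 15) - (20 + 2*(9/5)*(-4)) = -15*(-9) - (20 - 72/5) = 135 - 1*28/5 = 135 - 28/5 = 647/5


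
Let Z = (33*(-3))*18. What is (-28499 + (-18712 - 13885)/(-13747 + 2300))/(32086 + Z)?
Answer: -10193608/10840309 ≈ -0.94034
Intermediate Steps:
Z = -1782 (Z = -99*18 = -1782)
(-28499 + (-18712 - 13885)/(-13747 + 2300))/(32086 + Z) = (-28499 + (-18712 - 13885)/(-13747 + 2300))/(32086 - 1782) = (-28499 - 32597/(-11447))/30304 = (-28499 - 32597*(-1/11447))*(1/30304) = (-28499 + 32597/11447)*(1/30304) = -326195456/11447*1/30304 = -10193608/10840309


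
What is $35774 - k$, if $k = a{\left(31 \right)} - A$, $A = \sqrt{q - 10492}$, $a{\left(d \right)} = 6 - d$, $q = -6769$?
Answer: $35799 + i \sqrt{17261} \approx 35799.0 + 131.38 i$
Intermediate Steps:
$A = i \sqrt{17261}$ ($A = \sqrt{-6769 - 10492} = \sqrt{-17261} = i \sqrt{17261} \approx 131.38 i$)
$k = -25 - i \sqrt{17261}$ ($k = \left(6 - 31\right) - i \sqrt{17261} = -25 - i \sqrt{17261} \approx -25.0 - 131.38 i$)
$35774 - k = 35774 - \left(-25 - i \sqrt{17261}\right) = 35774 + \left(25 + i \sqrt{17261}\right) = 35799 + i \sqrt{17261}$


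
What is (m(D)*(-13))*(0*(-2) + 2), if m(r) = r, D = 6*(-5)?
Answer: 780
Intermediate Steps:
D = -30
(m(D)*(-13))*(0*(-2) + 2) = (-30*(-13))*(0*(-2) + 2) = 390*(0 + 2) = 390*2 = 780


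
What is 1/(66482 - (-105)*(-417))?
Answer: 1/22697 ≈ 4.4059e-5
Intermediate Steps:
1/(66482 - (-105)*(-417)) = 1/(66482 - 1*43785) = 1/(66482 - 43785) = 1/22697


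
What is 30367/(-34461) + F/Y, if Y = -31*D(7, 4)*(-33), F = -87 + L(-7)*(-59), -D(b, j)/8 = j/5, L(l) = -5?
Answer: -21456949/23502402 ≈ -0.91297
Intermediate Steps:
D(b, j) = -8*j/5
F = 208 (F = -87 - 5*(-59) = -87 + 295 = 208)
Y = -32736/5 (Y = -(-248)*4/5*(-33) = -31*(-32/5)*(-33) = (992/5)*(-33) = -32736/5 ≈ -6547.2)
30367/(-34461) + F/Y = 30367/(-34461) + 208/(-32736/5) = 30367*(-1/34461) + 208*(-5/32736) = -30367/34461 - 65/2046 = -21456949/23502402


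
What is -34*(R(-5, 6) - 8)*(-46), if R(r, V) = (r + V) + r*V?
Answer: -57868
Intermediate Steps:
R(r, V) = V + r + V*r (R(r, V) = (V + r) + V*r = V + r + V*r)
-34*(R(-5, 6) - 8)*(-46) = -34*((6 - 5 + 6*(-5)) - 8)*(-46) = -34*((6 - 5 - 30) - 8)*(-46) = -34*(-29 - 8)*(-46) = -34*(-37)*(-46) = 1258*(-46) = -57868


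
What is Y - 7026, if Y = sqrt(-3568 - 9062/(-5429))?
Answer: -7026 + 3*I*sqrt(11679353410)/5429 ≈ -7026.0 + 59.719*I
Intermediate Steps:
Y = 3*I*sqrt(11679353410)/5429 (Y = sqrt(-3568 - 9062*(-1/5429)) = sqrt(-3568 + 9062/5429) = sqrt(-19361610/5429) = 3*I*sqrt(11679353410)/5429 ≈ 59.719*I)
Y - 7026 = 3*I*sqrt(11679353410)/5429 - 7026 = -7026 + 3*I*sqrt(11679353410)/5429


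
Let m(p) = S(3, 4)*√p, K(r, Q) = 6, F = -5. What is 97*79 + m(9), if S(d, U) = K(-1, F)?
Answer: 7681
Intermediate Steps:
S(d, U) = 6
m(p) = 6*√p
97*79 + m(9) = 97*79 + 6*√9 = 7663 + 6*3 = 7663 + 18 = 7681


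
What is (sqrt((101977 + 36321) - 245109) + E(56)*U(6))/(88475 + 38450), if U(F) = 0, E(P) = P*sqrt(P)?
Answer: I*sqrt(106811)/126925 ≈ 0.0025749*I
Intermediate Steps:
E(P) = P**(3/2)
(sqrt((101977 + 36321) - 245109) + E(56)*U(6))/(88475 + 38450) = (sqrt((101977 + 36321) - 245109) + 56**(3/2)*0)/(88475 + 38450) = (sqrt(138298 - 245109) + (112*sqrt(14))*0)/126925 = (sqrt(-106811) + 0)*(1/126925) = (I*sqrt(106811) + 0)*(1/126925) = (I*sqrt(106811))*(1/126925) = I*sqrt(106811)/126925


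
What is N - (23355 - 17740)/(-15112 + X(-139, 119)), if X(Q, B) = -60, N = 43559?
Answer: 660882763/15172 ≈ 43559.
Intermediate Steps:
N - (23355 - 17740)/(-15112 + X(-139, 119)) = 43559 - (23355 - 17740)/(-15112 - 60) = 43559 - 5615/(-15172) = 43559 - 5615*(-1)/15172 = 43559 - 1*(-5615/15172) = 43559 + 5615/15172 = 660882763/15172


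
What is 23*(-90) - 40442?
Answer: -42512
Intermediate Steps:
23*(-90) - 40442 = -2070 - 40442 = -42512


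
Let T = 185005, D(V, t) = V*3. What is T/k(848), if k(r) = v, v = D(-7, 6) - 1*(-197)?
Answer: 185005/176 ≈ 1051.2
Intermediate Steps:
D(V, t) = 3*V
v = 176 (v = 3*(-7) - 1*(-197) = -21 + 197 = 176)
k(r) = 176
T/k(848) = 185005/176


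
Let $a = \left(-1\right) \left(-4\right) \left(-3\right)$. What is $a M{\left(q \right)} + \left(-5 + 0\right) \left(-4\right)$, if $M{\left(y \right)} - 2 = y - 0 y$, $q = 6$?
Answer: $-76$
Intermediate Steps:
$a = -12$ ($a = 4 \left(-3\right) = -12$)
$M{\left(y \right)} = 2 + y$ ($M{\left(y \right)} = 2 + \left(y - 0 y\right) = 2 + \left(y - 0\right) = 2 + \left(y + 0\right) = 2 + y$)
$a M{\left(q \right)} + \left(-5 + 0\right) \left(-4\right) = - 12 \left(2 + 6\right) + \left(-5 + 0\right) \left(-4\right) = \left(-12\right) 8 - -20 = -96 + 20 = -76$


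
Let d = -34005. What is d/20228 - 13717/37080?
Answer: -384593219/187513560 ≈ -2.0510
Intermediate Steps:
d/20228 - 13717/37080 = -34005/20228 - 13717/37080 = -384593219/187513560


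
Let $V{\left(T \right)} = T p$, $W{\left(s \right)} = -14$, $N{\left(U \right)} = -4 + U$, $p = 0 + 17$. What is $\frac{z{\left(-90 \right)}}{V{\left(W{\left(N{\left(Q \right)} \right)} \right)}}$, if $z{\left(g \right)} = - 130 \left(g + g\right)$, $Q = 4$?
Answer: $- \frac{11700}{119} \approx -98.319$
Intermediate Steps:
$p = 17$
$z{\left(g \right)} = - 260 g$ ($z{\left(g \right)} = - 130 \cdot 2 g = - 260 g$)
$V{\left(T \right)} = 17 T$ ($V{\left(T \right)} = T 17 = 17 T$)
$\frac{z{\left(-90 \right)}}{V{\left(W{\left(N{\left(Q \right)} \right)} \right)}} = \frac{\left(-260\right) \left(-90\right)}{17 \left(-14\right)} = \frac{23400}{-238} = 23400 \left(- \frac{1}{238}\right) = - \frac{11700}{119}$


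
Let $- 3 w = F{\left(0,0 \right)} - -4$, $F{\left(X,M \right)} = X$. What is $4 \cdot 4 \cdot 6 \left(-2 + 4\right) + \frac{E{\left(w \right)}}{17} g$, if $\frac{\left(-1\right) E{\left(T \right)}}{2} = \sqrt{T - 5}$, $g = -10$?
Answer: $192 + \frac{20 i \sqrt{57}}{51} \approx 192.0 + 2.9607 i$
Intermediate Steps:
$w = - \frac{4}{3}$ ($w = - \frac{0 - -4}{3} = - \frac{0 + 4}{3} = \left(- \frac{1}{3}\right) 4 = - \frac{4}{3} \approx -1.3333$)
$E{\left(T \right)} = - 2 \sqrt{-5 + T}$ ($E{\left(T \right)} = - 2 \sqrt{T - 5} = - 2 \sqrt{-5 + T}$)
$4 \cdot 4 \cdot 6 \left(-2 + 4\right) + \frac{E{\left(w \right)}}{17} g = 4 \cdot 4 \cdot 6 \left(-2 + 4\right) + \frac{\left(-2\right) \sqrt{-5 - \frac{4}{3}}}{17} \left(-10\right) = 16 \cdot 6 \cdot 2 + - 2 \sqrt{- \frac{19}{3}} \cdot \frac{1}{17} \left(-10\right) = 16 \cdot 12 + - 2 \frac{i \sqrt{57}}{3} \cdot \frac{1}{17} \left(-10\right) = 192 + - \frac{2 i \sqrt{57}}{3} \cdot \frac{1}{17} \left(-10\right) = 192 + - \frac{2 i \sqrt{57}}{51} \left(-10\right) = 192 + \frac{20 i \sqrt{57}}{51}$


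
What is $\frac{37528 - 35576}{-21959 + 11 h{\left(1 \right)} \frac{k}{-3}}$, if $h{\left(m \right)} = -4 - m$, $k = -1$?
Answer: $- \frac{1464}{16483} \approx -0.088819$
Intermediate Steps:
$\frac{37528 - 35576}{-21959 + 11 h{\left(1 \right)} \frac{k}{-3}} = \frac{37528 - 35576}{-21959 + 11 \left(-4 - 1\right) \left(- \frac{1}{-3}\right)} = \frac{1952}{-21959 + 11 \left(-4 - 1\right) \left(\left(-1\right) \left(- \frac{1}{3}\right)\right)} = \frac{1952}{-21959 + 11 \left(-5\right) \frac{1}{3}} = \frac{1952}{-21959 - \frac{55}{3}} = \frac{1952}{- \frac{65932}{3}} = 1952 \left(- \frac{3}{65932}\right) = - \frac{1464}{16483}$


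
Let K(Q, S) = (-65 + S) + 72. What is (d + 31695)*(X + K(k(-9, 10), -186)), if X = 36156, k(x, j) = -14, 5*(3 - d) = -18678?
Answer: 6373973136/5 ≈ 1.2748e+9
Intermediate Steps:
d = 18693/5 (d = 3 - 1/5*(-18678) = 3 + 18678/5 = 18693/5 ≈ 3738.6)
K(Q, S) = 7 + S
(d + 31695)*(X + K(k(-9, 10), -186)) = (18693/5 + 31695)*(36156 + (7 - 186)) = 177168*(36156 - 179)/5 = (177168/5)*35977 = 6373973136/5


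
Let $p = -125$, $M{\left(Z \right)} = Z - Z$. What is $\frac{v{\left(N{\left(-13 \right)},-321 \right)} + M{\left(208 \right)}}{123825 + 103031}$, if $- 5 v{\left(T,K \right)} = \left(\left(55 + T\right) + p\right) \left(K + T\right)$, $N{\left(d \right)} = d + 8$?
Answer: $- \frac{2445}{113428} \approx -0.021556$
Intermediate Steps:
$N{\left(d \right)} = 8 + d$
$M{\left(Z \right)} = 0$
$v{\left(T,K \right)} = - \frac{\left(-70 + T\right) \left(K + T\right)}{5}$ ($v{\left(T,K \right)} = - \frac{\left(\left(55 + T\right) - 125\right) \left(K + T\right)}{5} = - \frac{\left(-70 + T\right) \left(K + T\right)}{5}$)
$\frac{v{\left(N{\left(-13 \right)},-321 \right)} + M{\left(208 \right)}}{123825 + 103031} = \frac{\left(14 \left(-321\right) + 14 \left(8 - 13\right) - \frac{\left(8 - 13\right)^{2}}{5} - - \frac{321 \left(8 - 13\right)}{5}\right) + 0}{123825 + 103031} = \frac{\left(-4494 + 14 \left(-5\right) - \frac{\left(-5\right)^{2}}{5} - \left(- \frac{321}{5}\right) \left(-5\right)\right) + 0}{226856} = \left(\left(-4494 - 70 - 5 - 321\right) + 0\right) \frac{1}{226856} = \left(-4890 + 0\right) \frac{1}{226856} = \left(-4890\right) \frac{1}{226856} = - \frac{2445}{113428}$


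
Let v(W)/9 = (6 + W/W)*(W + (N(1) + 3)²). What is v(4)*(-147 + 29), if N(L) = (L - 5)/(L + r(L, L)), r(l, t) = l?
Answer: -37170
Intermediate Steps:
N(L) = (-5 + L)/(2*L) (N(L) = (L - 5)/(L + L) = (-5 + L)/((2*L)) = (-5 + L)*(1/(2*L)) = (-5 + L)/(2*L))
v(W) = 63 + 63*W (v(W) = 9*((6 + W/W)*(W + ((½)*(-5 + 1)/1 + 3)²)) = 9*((6 + 1)*(W + ((½)*1*(-4) + 3)²)) = 9*(7*(W + (-2 + 3)²)) = 9*(7*(W + 1²)) = 9*(7*(W + 1)) = 9*(7*(1 + W)) = 9*(7 + 7*W) = 63 + 63*W)
v(4)*(-147 + 29) = (63 + 63*4)*(-147 + 29) = (63 + 252)*(-118) = 315*(-118) = -37170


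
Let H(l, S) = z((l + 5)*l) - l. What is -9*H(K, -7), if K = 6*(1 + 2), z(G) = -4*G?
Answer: 15066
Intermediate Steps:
K = 18 (K = 6*3 = 18)
H(l, S) = -l - 4*l*(5 + l) (H(l, S) = -4*(l + 5)*l - l = -4*(5 + l)*l - l = -4*l*(5 + l) - l = -l - 4*l*(5 + l))
-9*H(K, -7) = -162*(-21 - 4*18) = -162*(-21 - 72) = -162*(-93) = -9*(-1674) = 15066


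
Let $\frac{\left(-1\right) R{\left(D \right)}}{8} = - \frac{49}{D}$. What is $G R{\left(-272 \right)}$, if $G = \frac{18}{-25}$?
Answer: $\frac{441}{425} \approx 1.0376$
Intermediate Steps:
$G = - \frac{18}{25}$ ($G = 18 \left(- \frac{1}{25}\right) = - \frac{18}{25} \approx -0.72$)
$R{\left(D \right)} = \frac{392}{D}$ ($R{\left(D \right)} = - 8 \left(- \frac{49}{D}\right) = \frac{392}{D}$)
$G R{\left(-272 \right)} = - \frac{18 \frac{392}{-272}}{25} = - \frac{18 \cdot 392 \left(- \frac{1}{272}\right)}{25} = \left(- \frac{18}{25}\right) \left(- \frac{49}{34}\right) = \frac{441}{425}$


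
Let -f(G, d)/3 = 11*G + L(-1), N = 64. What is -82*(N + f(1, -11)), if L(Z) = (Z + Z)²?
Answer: -1558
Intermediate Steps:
L(Z) = 4*Z² (L(Z) = (2*Z)² = 4*Z²)
f(G, d) = -12 - 33*G (f(G, d) = -3*(11*G + 4*(-1)²) = -3*(11*G + 4*1) = -3*(11*G + 4) = -3*(4 + 11*G) = -12 - 33*G)
-82*(N + f(1, -11)) = -82*(64 + (-12 - 33*1)) = -82*(64 + (-12 - 33)) = -82*(64 - 45) = -82*19 = -1558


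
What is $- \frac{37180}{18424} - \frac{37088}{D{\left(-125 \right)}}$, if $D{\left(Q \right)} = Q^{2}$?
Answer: $- \frac{316061703}{71968750} \approx -4.3917$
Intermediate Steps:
$- \frac{37180}{18424} - \frac{37088}{D{\left(-125 \right)}} = - \frac{37180}{18424} - \frac{37088}{\left(-125\right)^{2}} = \left(-37180\right) \frac{1}{18424} - \frac{37088}{15625} = - \frac{9295}{4606} - \frac{37088}{15625} = - \frac{316061703}{71968750}$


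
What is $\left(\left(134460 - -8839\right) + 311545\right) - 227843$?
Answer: $227001$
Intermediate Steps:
$\left(\left(134460 - -8839\right) + 311545\right) - 227843 = \left(\left(134460 + 8839\right) + 311545\right) - 227843 = \left(143299 + 311545\right) - 227843 = 454844 - 227843 = 227001$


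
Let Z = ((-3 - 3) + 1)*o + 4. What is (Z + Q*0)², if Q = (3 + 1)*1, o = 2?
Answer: 36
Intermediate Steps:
Z = -6 (Z = ((-3 - 3) + 1)*2 + 4 = (-6 + 1)*2 + 4 = -5*2 + 4 = -10 + 4 = -6)
Q = 4 (Q = 4*1 = 4)
(Z + Q*0)² = (-6 + 4*0)² = (-6 + 0)² = (-6)² = 36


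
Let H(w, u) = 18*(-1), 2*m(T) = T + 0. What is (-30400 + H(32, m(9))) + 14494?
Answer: -15924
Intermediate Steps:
m(T) = T/2 (m(T) = (T + 0)/2 = T/2)
H(w, u) = -18
(-30400 + H(32, m(9))) + 14494 = (-30400 - 18) + 14494 = -30418 + 14494 = -15924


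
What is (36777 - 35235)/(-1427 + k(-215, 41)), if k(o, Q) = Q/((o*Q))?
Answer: -165765/153403 ≈ -1.0806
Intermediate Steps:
k(o, Q) = 1/o (k(o, Q) = Q/((Q*o)) = Q*(1/(Q*o)) = 1/o)
(36777 - 35235)/(-1427 + k(-215, 41)) = (36777 - 35235)/(-1427 + 1/(-215)) = 1542/(-1427 - 1/215) = 1542/(-306806/215) = 1542*(-215/306806) = -165765/153403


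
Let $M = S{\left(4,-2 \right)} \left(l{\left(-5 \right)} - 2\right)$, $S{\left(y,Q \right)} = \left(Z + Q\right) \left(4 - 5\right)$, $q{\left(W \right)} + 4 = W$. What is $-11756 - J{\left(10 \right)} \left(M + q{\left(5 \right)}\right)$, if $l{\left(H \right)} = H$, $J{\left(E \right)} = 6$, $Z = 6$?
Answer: $-11930$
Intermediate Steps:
$q{\left(W \right)} = -4 + W$
$S{\left(y,Q \right)} = -6 - Q$ ($S{\left(y,Q \right)} = \left(6 + Q\right) \left(4 - 5\right) = \left(6 + Q\right) \left(-1\right) = -6 - Q$)
$M = 28$ ($M = \left(-6 - -2\right) \left(-5 - 2\right) = \left(-6 + 2\right) \left(-7\right) = \left(-4\right) \left(-7\right) = 28$)
$-11756 - J{\left(10 \right)} \left(M + q{\left(5 \right)}\right) = -11756 - 6 \left(28 + \left(-4 + 5\right)\right) = -11756 - 6 \left(28 + 1\right) = -11756 - 6 \cdot 29 = -11756 - 174 = -11930$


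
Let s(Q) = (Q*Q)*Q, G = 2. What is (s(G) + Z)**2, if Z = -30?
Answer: 484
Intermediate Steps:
s(Q) = Q**3 (s(Q) = Q**2*Q = Q**3)
(s(G) + Z)**2 = (2**3 - 30)**2 = (8 - 30)**2 = (-22)**2 = 484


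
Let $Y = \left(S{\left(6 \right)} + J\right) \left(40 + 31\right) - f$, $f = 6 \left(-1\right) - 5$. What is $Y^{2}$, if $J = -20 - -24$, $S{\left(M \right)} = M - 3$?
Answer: $258064$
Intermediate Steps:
$S{\left(M \right)} = -3 + M$
$J = 4$ ($J = -20 + 24 = 4$)
$f = -11$ ($f = -6 - 5 = -11$)
$Y = 508$ ($Y = \left(\left(-3 + 6\right) + 4\right) \left(40 + 31\right) - -11 = \left(3 + 4\right) 71 + 11 = 7 \cdot 71 + 11 = 497 + 11 = 508$)
$Y^{2} = 508^{2} = 258064$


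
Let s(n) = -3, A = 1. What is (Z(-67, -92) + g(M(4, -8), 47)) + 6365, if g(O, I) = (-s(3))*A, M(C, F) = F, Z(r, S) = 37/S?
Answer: 585819/92 ≈ 6367.6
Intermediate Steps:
g(O, I) = 3 (g(O, I) = -1*(-3)*1 = 3*1 = 3)
(Z(-67, -92) + g(M(4, -8), 47)) + 6365 = (37/(-92) + 3) + 6365 = (37*(-1/92) + 3) + 6365 = (-37/92 + 3) + 6365 = 239/92 + 6365 = 585819/92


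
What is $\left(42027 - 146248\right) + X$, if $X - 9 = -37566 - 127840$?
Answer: $-269618$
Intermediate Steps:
$X = -165397$ ($X = 9 - 165406 = -165397$)
$\left(42027 - 146248\right) + X = \left(42027 - 146248\right) - 165397 = -104221 - 165397 = -269618$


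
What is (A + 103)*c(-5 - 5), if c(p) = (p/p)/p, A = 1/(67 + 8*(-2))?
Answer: -2627/255 ≈ -10.302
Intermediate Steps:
A = 1/51 (A = 1/(67 - 16) = 1/51 ≈ 0.019608)
c(p) = 1/p
(A + 103)*c(-5 - 5) = (1/51 + 103)/(-5 - 5) = (5254/51)/(-10) = (5254/51)*(-⅒) = -2627/255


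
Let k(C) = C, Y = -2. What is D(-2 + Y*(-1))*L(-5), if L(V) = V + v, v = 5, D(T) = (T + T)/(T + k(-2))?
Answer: 0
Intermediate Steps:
D(T) = 2*T/(-2 + T) (D(T) = (T + T)/(T - 2) = (2*T)/(-2 + T) = 2*T/(-2 + T))
L(V) = 5 + V (L(V) = V + 5 = 5 + V)
D(-2 + Y*(-1))*L(-5) = (2*(-2 - 2*(-1))/(-2 + (-2 - 2*(-1))))*(5 - 5) = (2*(-2 + 2)/(-2 + (-2 + 2)))*0 = (2*0/(-2 + 0))*0 = (2*0/(-2))*0 = (2*0*(-½))*0 = 0*0 = 0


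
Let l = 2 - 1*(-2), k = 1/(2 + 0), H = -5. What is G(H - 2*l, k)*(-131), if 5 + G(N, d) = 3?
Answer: 262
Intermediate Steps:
k = 1/2 ≈ 0.50000
l = 4 (l = 2 + 2 = 4)
G(N, d) = -2 (G(N, d) = -5 + 3 = -2)
G(H - 2*l, k)*(-131) = -2*(-131) = 262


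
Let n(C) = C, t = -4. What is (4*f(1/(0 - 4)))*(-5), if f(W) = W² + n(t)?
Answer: 315/4 ≈ 78.750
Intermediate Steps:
f(W) = -4 + W² (f(W) = W² - 4 = -4 + W²)
(4*f(1/(0 - 4)))*(-5) = (4*(-4 + (1/(0 - 4))²))*(-5) = (4*(-4 + (1/(-4))²))*(-5) = (4*(-4 + (-¼)²))*(-5) = (4*(-4 + 1/16))*(-5) = (4*(-63/16))*(-5) = -63/4*(-5) = 315/4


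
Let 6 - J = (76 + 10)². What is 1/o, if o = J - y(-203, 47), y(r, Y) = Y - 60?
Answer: -1/7377 ≈ -0.00013556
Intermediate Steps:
J = -7390 (J = 6 - (76 + 10)² = 6 - 1*86² = 6 - 1*7396 = 6 - 7396 = -7390)
y(r, Y) = -60 + Y
o = -7377 (o = -7390 - (-60 + 47) = -7390 - 1*(-13) = -7390 + 13 = -7377)
1/o = 1/(-7377) = -1/7377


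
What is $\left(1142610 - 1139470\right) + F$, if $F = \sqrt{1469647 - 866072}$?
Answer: $3140 + 5 \sqrt{24143} \approx 3916.9$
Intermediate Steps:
$F = 5 \sqrt{24143}$ ($F = \sqrt{603575} = 5 \sqrt{24143} \approx 776.9$)
$\left(1142610 - 1139470\right) + F = \left(1142610 - 1139470\right) + 5 \sqrt{24143} = 3140 + 5 \sqrt{24143}$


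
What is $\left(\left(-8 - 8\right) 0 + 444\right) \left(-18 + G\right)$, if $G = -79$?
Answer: $-43068$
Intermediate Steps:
$\left(\left(-8 - 8\right) 0 + 444\right) \left(-18 + G\right) = \left(\left(-8 - 8\right) 0 + 444\right) \left(-18 - 79\right) = \left(\left(-16\right) 0 + 444\right) \left(-97\right) = \left(0 + 444\right) \left(-97\right) = 444 \left(-97\right) = -43068$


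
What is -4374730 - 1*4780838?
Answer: -9155568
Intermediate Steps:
-4374730 - 1*4780838 = -4374730 - 4780838 = -9155568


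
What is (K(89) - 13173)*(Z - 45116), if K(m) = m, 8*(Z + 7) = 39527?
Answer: 1051485847/2 ≈ 5.2574e+8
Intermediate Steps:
Z = 39471/8 (Z = -7 + (1/8)*39527 = -7 + 39527/8 = 39471/8 ≈ 4933.9)
(K(89) - 13173)*(Z - 45116) = (89 - 13173)*(39471/8 - 45116) = -13084*(-321457/8) = 1051485847/2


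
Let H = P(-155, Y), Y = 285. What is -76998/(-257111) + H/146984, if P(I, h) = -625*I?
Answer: 883539077/921736664 ≈ 0.95856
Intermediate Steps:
H = 96875 (H = -625*(-155) = 96875)
-76998/(-257111) + H/146984 = -76998/(-257111) + 96875/146984 = -76998*(-1/257111) + 96875*(1/146984) = 1878/6271 + 96875/146984 = 883539077/921736664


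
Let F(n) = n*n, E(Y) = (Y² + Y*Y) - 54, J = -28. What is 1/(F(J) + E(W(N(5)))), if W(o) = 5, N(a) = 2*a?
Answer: 1/780 ≈ 0.0012821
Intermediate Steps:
E(Y) = -54 + 2*Y² (E(Y) = (Y² + Y²) - 54 = 2*Y² - 54 = -54 + 2*Y²)
F(n) = n²
1/(F(J) + E(W(N(5)))) = 1/((-28)² + (-54 + 2*5²)) = 1/(784 + (-54 + 2*25)) = 1/(784 + (-54 + 50)) = 1/(784 - 4) = 1/780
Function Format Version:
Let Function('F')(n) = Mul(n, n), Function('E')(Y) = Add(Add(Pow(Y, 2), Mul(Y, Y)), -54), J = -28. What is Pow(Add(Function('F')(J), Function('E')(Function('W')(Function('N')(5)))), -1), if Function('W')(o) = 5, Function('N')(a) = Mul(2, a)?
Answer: Rational(1, 780) ≈ 0.0012821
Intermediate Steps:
Function('E')(Y) = Add(-54, Mul(2, Pow(Y, 2))) (Function('E')(Y) = Add(Add(Pow(Y, 2), Pow(Y, 2)), -54) = Add(Mul(2, Pow(Y, 2)), -54) = Add(-54, Mul(2, Pow(Y, 2))))
Function('F')(n) = Pow(n, 2)
Pow(Add(Function('F')(J), Function('E')(Function('W')(Function('N')(5)))), -1) = Pow(Add(Pow(-28, 2), Add(-54, Mul(2, Pow(5, 2)))), -1) = Pow(Add(784, Add(-54, Mul(2, 25))), -1) = Pow(Add(784, Add(-54, 50)), -1) = Pow(Add(784, -4), -1) = Pow(780, -1) = Rational(1, 780)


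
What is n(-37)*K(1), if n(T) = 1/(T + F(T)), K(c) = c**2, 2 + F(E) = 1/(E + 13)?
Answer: -24/937 ≈ -0.025614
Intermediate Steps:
F(E) = -2 + 1/(13 + E) (F(E) = -2 + 1/(E + 13) = -2 + 1/(13 + E))
n(T) = 1/(T + (-25 - 2*T)/(13 + T))
n(-37)*K(1) = ((13 - 37)/(-25 + (-37)**2 + 11*(-37)))*1**2 = (-24/(-25 + 1369 - 407))*1 = (-24/937)*1 = ((1/937)*(-24))*1 = -24/937*1 = -24/937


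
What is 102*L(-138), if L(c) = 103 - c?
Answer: 24582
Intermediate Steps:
102*L(-138) = 102*(103 - 1*(-138)) = 102*(103 + 138) = 102*241 = 24582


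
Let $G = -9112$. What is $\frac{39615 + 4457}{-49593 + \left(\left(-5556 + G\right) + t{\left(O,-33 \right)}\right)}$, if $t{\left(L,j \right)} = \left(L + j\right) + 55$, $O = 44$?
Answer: $- \frac{44072}{64195} \approx -0.68653$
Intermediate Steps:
$t{\left(L,j \right)} = 55 + L + j$
$\frac{39615 + 4457}{-49593 + \left(\left(-5556 + G\right) + t{\left(O,-33 \right)}\right)} = \frac{39615 + 4457}{-49593 + \left(\left(-5556 - 9112\right) + \left(55 + 44 - 33\right)\right)} = \frac{44072}{-49593 + \left(-14668 + 66\right)} = \frac{44072}{-49593 - 14602} = \frac{44072}{-64195} = 44072 \left(- \frac{1}{64195}\right) = - \frac{44072}{64195}$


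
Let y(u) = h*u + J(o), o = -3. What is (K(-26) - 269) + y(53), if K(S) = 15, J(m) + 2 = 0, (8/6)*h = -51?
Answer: -9133/4 ≈ -2283.3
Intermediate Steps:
h = -153/4 (h = (¾)*(-51) = -153/4 ≈ -38.250)
J(m) = -2 (J(m) = -2 + 0 = -2)
y(u) = -2 - 153*u/4 (y(u) = -153*u/4 - 2 = -2 - 153*u/4)
(K(-26) - 269) + y(53) = (15 - 269) + (-2 - 153/4*53) = -254 + (-2 - 8109/4) = -254 - 8117/4 = -9133/4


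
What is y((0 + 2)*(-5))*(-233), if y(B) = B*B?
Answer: -23300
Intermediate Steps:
y(B) = B²
y((0 + 2)*(-5))*(-233) = ((0 + 2)*(-5))²*(-233) = (2*(-5))²*(-233) = (-10)²*(-233) = 100*(-233) = -23300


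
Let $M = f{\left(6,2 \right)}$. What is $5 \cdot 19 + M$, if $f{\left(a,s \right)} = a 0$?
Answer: $95$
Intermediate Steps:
$f{\left(a,s \right)} = 0$
$M = 0$
$5 \cdot 19 + M = 5 \cdot 19 + 0 = 95 + 0 = 95$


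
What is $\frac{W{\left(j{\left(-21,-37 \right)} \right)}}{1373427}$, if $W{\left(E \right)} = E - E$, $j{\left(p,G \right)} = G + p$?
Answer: $0$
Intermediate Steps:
$W{\left(E \right)} = 0$
$\frac{W{\left(j{\left(-21,-37 \right)} \right)}}{1373427} = \frac{0}{1373427} = 0 \cdot \frac{1}{1373427} = 0$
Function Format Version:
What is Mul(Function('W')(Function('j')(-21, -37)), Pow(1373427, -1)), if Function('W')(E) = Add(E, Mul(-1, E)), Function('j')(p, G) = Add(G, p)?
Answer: 0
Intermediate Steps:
Function('W')(E) = 0
Mul(Function('W')(Function('j')(-21, -37)), Pow(1373427, -1)) = Mul(0, Pow(1373427, -1)) = Mul(0, Rational(1, 1373427)) = 0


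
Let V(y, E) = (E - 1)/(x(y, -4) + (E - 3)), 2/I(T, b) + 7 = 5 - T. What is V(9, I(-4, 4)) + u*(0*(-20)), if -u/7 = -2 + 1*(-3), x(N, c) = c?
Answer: 0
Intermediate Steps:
I(T, b) = 2/(-2 - T) (I(T, b) = 2/(-7 + (5 - T)) = 2/(-2 - T))
u = 35 (u = -7*(-2 + 1*(-3)) = -7*(-2 - 3) = -7*(-5) = 35)
V(y, E) = (-1 + E)/(-7 + E) (V(y, E) = (E - 1)/(-4 + (E - 3)) = (-1 + E)/(-4 + (-3 + E)) = (-1 + E)/(-7 + E))
V(9, I(-4, 4)) + u*(0*(-20)) = (-1 - 2/(2 - 4))/(-7 - 2/(2 - 4)) + 35*(0*(-20)) = (-1 - 2/(-2))/(-7 - 2/(-2)) + 35*0 = (-1 - 2*(-1/2))/(-7 - 2*(-1/2)) + 0 = (-1 + 1)/(-7 + 1) + 0 = 0/(-6) + 0 = -1/6*0 + 0 = 0 + 0 = 0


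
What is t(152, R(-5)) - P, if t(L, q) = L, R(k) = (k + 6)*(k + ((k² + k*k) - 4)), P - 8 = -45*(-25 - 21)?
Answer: -1926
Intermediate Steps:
P = 2078 (P = 8 - 45*(-25 - 21) = 8 - 45*(-46) = 8 + 2070 = 2078)
R(k) = (6 + k)*(-4 + k + 2*k²) (R(k) = (6 + k)*(k + ((k² + k²) - 4)) = (6 + k)*(k + (2*k² - 4)) = (6 + k)*(k + (-4 + 2*k²)) = (6 + k)*(-4 + k + 2*k²))
t(152, R(-5)) - P = 152 - 1*2078 = 152 - 2078 = -1926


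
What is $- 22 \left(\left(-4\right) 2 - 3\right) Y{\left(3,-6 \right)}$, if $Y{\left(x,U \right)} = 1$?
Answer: $242$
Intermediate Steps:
$- 22 \left(\left(-4\right) 2 - 3\right) Y{\left(3,-6 \right)} = - 22 \left(\left(-4\right) 2 - 3\right) 1 = - 22 \left(-8 - 3\right) 1 = \left(-22\right) \left(-11\right) 1 = 242 \cdot 1 = 242$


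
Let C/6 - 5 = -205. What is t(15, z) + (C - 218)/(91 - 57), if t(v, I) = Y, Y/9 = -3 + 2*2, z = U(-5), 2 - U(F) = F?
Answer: -556/17 ≈ -32.706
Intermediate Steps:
C = -1200 (C = 30 + 6*(-205) = 30 - 1230 = -1200)
U(F) = 2 - F
z = 7 (z = 2 - 1*(-5) = 2 + 5 = 7)
Y = 9 (Y = 9*(-3 + 2*2) = 9*(-3 + 4) = 9*1 = 9)
t(v, I) = 9
t(15, z) + (C - 218)/(91 - 57) = 9 + (-1200 - 218)/(91 - 57) = 9 - 1418/34 = 9 - 1418*1/34 = 9 - 709/17 = -556/17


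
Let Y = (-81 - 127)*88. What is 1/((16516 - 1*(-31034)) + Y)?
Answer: 1/29246 ≈ 3.4193e-5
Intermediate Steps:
Y = -18304 (Y = -208*88 = -18304)
1/((16516 - 1*(-31034)) + Y) = 1/((16516 - 1*(-31034)) - 18304) = 1/((16516 + 31034) - 18304) = 1/(47550 - 18304) = 1/29246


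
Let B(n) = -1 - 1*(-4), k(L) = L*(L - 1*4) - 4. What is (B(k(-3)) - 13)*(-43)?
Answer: 430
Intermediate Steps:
k(L) = -4 + L*(-4 + L) (k(L) = L*(L - 4) - 4 = L*(-4 + L) - 4 = -4 + L*(-4 + L))
B(n) = 3 (B(n) = -1 + 4 = 3)
(B(k(-3)) - 13)*(-43) = (3 - 13)*(-43) = -10*(-43) = 430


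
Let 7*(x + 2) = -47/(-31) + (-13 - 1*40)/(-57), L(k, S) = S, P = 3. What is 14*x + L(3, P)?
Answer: -35531/1767 ≈ -20.108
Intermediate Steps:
x = -20416/12369 (x = -2 + (-47/(-31) + (-13 - 1*40)/(-57))/7 = -2 + (-47*(-1/31) + (-13 - 40)*(-1/57))/7 = -2 + (47/31 - 53*(-1/57))/7 = -2 + (47/31 + 53/57)/7 = -2 + (1/7)*(4322/1767) = -2 + 4322/12369 = -20416/12369 ≈ -1.6506)
14*x + L(3, P) = 14*(-20416/12369) + 3 = -40832/1767 + 3 = -35531/1767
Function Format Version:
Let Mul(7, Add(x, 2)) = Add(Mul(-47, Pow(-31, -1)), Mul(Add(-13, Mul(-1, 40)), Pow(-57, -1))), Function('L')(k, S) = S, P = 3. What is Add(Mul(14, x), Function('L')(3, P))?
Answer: Rational(-35531, 1767) ≈ -20.108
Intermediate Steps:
x = Rational(-20416, 12369) (x = Add(-2, Mul(Rational(1, 7), Add(Mul(-47, Pow(-31, -1)), Mul(Add(-13, Mul(-1, 40)), Pow(-57, -1))))) = Add(-2, Mul(Rational(1, 7), Add(Mul(-47, Rational(-1, 31)), Mul(Add(-13, -40), Rational(-1, 57))))) = Add(-2, Mul(Rational(1, 7), Add(Rational(47, 31), Mul(-53, Rational(-1, 57))))) = Add(-2, Mul(Rational(1, 7), Add(Rational(47, 31), Rational(53, 57)))) = Add(-2, Mul(Rational(1, 7), Rational(4322, 1767))) = Add(-2, Rational(4322, 12369)) = Rational(-20416, 12369) ≈ -1.6506)
Add(Mul(14, x), Function('L')(3, P)) = Add(Mul(14, Rational(-20416, 12369)), 3) = Add(Rational(-40832, 1767), 3) = Rational(-35531, 1767)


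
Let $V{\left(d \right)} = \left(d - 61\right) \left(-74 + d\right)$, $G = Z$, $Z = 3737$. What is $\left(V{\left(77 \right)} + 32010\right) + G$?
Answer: $35795$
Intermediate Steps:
$G = 3737$
$V{\left(d \right)} = \left(-74 + d\right) \left(-61 + d\right)$ ($V{\left(d \right)} = \left(-61 + d\right) \left(-74 + d\right) = \left(-74 + d\right) \left(-61 + d\right)$)
$\left(V{\left(77 \right)} + 32010\right) + G = \left(\left(4514 + 77^{2} - 10395\right) + 32010\right) + 3737 = \left(\left(4514 + 5929 - 10395\right) + 32010\right) + 3737 = \left(48 + 32010\right) + 3737 = 32058 + 3737 = 35795$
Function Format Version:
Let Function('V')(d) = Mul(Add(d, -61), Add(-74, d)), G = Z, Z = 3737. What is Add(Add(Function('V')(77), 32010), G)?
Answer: 35795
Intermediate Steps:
G = 3737
Function('V')(d) = Mul(Add(-74, d), Add(-61, d)) (Function('V')(d) = Mul(Add(-61, d), Add(-74, d)) = Mul(Add(-74, d), Add(-61, d)))
Add(Add(Function('V')(77), 32010), G) = Add(Add(Add(4514, Pow(77, 2), Mul(-135, 77)), 32010), 3737) = Add(Add(Add(4514, 5929, -10395), 32010), 3737) = Add(Add(48, 32010), 3737) = Add(32058, 3737) = 35795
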